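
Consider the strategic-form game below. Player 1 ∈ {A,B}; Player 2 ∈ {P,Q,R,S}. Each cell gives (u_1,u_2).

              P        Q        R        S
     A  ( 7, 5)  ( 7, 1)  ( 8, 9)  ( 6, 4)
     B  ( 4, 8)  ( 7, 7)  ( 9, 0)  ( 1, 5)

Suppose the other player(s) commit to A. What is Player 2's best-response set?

argmax u_2 = {R}

u_2(P vs A) = 5
u_2(Q vs A) = 1
u_2(R vs A) = 9
u_2(S vs A) = 4
max payoff 9 at {R}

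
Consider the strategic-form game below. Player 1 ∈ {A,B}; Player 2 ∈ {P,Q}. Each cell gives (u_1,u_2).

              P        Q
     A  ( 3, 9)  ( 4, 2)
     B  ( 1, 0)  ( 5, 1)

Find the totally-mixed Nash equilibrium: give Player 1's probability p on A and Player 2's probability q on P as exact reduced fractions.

(p,q) = (1/8, 1/3)

P1 indiff ⇒ q·3+(1-q)·4 = q·1+(1-q)·5 ⇒ q(2) = (1-q)(1) ⇒ q = 1/3
P2 indiff ⇒ p·9+(1-p)·0 = p·2+(1-p)·1 ⇒ p(7) = (1-p)(1) ⇒ p = 1/8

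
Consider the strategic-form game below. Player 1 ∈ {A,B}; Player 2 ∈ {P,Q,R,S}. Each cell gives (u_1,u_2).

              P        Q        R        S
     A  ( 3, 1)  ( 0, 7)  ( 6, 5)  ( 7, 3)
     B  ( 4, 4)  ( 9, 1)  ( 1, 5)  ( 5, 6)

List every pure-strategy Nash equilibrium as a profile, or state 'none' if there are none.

No pure NE.

(A,P): not NE [P1→B gives 4>3; P2→Q gives 7>1]
(A,Q): not NE [P1→B gives 9>0]
(A,R): not NE [P2→Q gives 7>5]
(A,S): not NE [P2→Q gives 7>3]
(B,P): not NE [P2→S gives 6>4]
(B,Q): not NE [P2→S gives 6>1]
(B,R): not NE [P1→A gives 6>1; P2→S gives 6>5]
(B,S): not NE [P1→A gives 7>5]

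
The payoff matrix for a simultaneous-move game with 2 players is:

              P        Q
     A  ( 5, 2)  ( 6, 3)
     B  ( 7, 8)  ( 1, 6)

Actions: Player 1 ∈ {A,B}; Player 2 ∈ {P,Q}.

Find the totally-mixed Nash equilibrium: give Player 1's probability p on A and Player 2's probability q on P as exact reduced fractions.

P1 mixes 2/3 on A; P2 mixes 5/7 on P

P1 indiff ⇒ q·5+(1-q)·6 = q·7+(1-q)·1 ⇒ q(-2) = (1-q)(-5) ⇒ q = 5/7
P2 indiff ⇒ p·2+(1-p)·8 = p·3+(1-p)·6 ⇒ p(-1) = (1-p)(-2) ⇒ p = 2/3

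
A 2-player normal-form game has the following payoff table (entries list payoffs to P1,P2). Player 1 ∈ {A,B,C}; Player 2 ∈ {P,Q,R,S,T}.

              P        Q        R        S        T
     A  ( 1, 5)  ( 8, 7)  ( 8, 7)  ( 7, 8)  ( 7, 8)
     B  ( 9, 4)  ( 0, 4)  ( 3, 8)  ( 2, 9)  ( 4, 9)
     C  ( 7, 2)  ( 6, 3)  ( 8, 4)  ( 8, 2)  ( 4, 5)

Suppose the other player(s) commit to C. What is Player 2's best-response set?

u_2(P vs C) = 2
u_2(Q vs C) = 3
u_2(R vs C) = 4
u_2(S vs C) = 2
u_2(T vs C) = 5
max payoff 5 at {T}

argmax u_2 = {T}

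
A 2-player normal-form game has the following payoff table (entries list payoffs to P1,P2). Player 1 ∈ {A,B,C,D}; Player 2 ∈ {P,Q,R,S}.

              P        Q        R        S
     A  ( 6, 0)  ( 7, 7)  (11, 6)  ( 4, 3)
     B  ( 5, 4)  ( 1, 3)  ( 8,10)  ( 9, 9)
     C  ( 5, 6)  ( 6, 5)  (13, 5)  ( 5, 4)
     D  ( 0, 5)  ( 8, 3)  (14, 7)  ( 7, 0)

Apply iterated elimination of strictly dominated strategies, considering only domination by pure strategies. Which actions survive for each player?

P2 drop S (R beats it: A:6>3 B:10>9 C:5>4 D:7>0)
P1 drop B (A beats it: P:6>5 Q:7>1 R:11>8)
P1→{A,C,D} P2→{P,Q,R}

IESDS → P1:{A,C,D} P2:{P,Q,R}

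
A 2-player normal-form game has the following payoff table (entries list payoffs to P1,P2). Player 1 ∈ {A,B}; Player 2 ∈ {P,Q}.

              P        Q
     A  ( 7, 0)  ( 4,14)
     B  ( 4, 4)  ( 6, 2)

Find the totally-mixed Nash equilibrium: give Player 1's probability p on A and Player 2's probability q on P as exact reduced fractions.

(p,q) = (1/8, 2/5)

P1 indiff ⇒ q·7+(1-q)·4 = q·4+(1-q)·6 ⇒ q(3) = (1-q)(2) ⇒ q = 2/5
P2 indiff ⇒ p·0+(1-p)·4 = p·14+(1-p)·2 ⇒ p(-14) = (1-p)(-2) ⇒ p = 1/8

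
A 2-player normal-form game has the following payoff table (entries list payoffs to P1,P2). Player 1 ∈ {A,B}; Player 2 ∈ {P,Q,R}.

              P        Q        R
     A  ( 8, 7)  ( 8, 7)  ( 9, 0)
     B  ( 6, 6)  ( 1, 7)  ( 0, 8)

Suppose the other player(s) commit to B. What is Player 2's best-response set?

argmax u_2 = {R}

u_2(P vs B) = 6
u_2(Q vs B) = 7
u_2(R vs B) = 8
max payoff 8 at {R}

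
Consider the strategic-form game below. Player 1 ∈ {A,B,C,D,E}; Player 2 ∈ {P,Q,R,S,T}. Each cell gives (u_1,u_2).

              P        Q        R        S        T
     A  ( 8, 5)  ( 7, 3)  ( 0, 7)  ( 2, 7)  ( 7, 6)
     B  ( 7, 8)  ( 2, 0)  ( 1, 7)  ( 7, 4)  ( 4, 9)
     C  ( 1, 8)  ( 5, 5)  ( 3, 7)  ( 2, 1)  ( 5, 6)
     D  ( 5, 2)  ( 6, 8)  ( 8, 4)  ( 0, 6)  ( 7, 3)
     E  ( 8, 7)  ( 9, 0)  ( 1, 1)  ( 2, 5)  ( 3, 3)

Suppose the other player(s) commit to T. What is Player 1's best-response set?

u_1(A vs T) = 7
u_1(B vs T) = 4
u_1(C vs T) = 5
u_1(D vs T) = 7
u_1(E vs T) = 3
max payoff 7 at {A,D}

argmax u_1 = {A,D}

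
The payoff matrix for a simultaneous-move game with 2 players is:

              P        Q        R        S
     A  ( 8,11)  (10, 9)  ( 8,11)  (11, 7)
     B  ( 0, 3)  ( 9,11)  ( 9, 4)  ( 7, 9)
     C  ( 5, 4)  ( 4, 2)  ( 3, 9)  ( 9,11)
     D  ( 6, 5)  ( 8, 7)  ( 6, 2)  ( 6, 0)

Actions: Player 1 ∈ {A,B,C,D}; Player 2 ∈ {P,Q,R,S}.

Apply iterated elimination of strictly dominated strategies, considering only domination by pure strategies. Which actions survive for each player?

Remaining: P1:{A,B} P2:{P,Q,R}

P1 drop C (A beats it: P:8>5 Q:10>4 R:8>3 S:11>9)
P1 drop D (A beats it: P:8>6 Q:10>8 R:8>6 S:11>6)
P2 drop S (Q beats it: A:9>7 B:11>9)
P1→{A,B} P2→{P,Q,R}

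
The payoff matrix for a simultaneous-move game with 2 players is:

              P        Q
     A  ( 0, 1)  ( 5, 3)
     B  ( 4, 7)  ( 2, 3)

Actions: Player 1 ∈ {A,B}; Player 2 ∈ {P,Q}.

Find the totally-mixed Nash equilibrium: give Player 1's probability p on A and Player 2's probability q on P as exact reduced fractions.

P1 indiff ⇒ q·0+(1-q)·5 = q·4+(1-q)·2 ⇒ q(-4) = (1-q)(-3) ⇒ q = 3/7
P2 indiff ⇒ p·1+(1-p)·7 = p·3+(1-p)·3 ⇒ p(-2) = (1-p)(-4) ⇒ p = 2/3

p=2/3, q=3/7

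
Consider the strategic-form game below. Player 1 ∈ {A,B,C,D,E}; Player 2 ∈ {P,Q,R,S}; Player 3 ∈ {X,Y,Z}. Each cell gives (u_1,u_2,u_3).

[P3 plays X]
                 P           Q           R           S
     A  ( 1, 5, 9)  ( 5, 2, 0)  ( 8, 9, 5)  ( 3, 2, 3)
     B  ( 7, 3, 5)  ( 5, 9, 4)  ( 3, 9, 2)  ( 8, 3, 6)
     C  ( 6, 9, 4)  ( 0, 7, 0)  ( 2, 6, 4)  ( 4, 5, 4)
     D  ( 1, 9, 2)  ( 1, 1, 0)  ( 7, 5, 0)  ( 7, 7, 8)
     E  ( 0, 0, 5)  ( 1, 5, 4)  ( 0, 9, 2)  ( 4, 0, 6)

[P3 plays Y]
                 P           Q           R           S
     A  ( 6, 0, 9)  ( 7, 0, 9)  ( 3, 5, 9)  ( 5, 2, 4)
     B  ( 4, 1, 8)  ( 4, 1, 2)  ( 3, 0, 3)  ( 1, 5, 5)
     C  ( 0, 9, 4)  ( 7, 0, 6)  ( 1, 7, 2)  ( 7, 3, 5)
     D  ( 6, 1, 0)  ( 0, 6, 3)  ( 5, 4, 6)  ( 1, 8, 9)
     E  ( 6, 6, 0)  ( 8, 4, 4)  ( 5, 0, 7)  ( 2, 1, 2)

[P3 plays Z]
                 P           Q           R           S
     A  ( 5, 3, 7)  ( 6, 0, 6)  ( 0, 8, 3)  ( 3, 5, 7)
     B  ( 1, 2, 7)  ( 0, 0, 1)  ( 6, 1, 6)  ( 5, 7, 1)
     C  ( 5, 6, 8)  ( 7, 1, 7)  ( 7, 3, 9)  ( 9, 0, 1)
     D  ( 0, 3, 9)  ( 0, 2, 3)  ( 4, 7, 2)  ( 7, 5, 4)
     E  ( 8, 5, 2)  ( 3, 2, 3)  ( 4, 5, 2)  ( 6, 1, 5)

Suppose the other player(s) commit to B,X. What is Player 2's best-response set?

u_2(P vs B,X) = 3
u_2(Q vs B,X) = 9
u_2(R vs B,X) = 9
u_2(S vs B,X) = 3
max payoff 9 at {Q,R}

BR_2 = {Q,R}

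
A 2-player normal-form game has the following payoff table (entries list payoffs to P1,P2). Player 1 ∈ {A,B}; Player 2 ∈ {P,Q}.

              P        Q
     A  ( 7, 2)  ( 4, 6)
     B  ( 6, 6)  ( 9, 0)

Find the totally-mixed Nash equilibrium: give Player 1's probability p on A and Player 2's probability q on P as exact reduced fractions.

P1 indiff ⇒ q·7+(1-q)·4 = q·6+(1-q)·9 ⇒ q(1) = (1-q)(5) ⇒ q = 5/6
P2 indiff ⇒ p·2+(1-p)·6 = p·6+(1-p)·0 ⇒ p(-4) = (1-p)(-6) ⇒ p = 3/5

p=3/5, q=5/6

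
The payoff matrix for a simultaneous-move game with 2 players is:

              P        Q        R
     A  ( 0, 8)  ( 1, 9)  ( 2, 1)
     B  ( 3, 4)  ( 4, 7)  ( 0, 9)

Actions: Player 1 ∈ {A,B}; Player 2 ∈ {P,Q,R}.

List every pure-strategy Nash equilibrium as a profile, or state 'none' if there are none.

(A,P): not NE [P1→B gives 3>0; P2→Q gives 9>8]
(A,Q): not NE [P1→B gives 4>1]
(A,R): not NE [P2→Q gives 9>1]
(B,P): not NE [P2→R gives 9>4]
(B,Q): not NE [P2→R gives 9>7]
(B,R): not NE [P1→A gives 2>0]

PSNE: ∅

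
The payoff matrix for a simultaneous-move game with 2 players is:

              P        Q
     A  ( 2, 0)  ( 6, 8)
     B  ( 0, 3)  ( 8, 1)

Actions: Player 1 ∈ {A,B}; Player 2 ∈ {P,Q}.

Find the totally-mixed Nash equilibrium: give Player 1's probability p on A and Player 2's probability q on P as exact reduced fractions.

(p,q) = (1/5, 1/2)

P1 indiff ⇒ q·2+(1-q)·6 = q·0+(1-q)·8 ⇒ q(2) = (1-q)(2) ⇒ q = 1/2
P2 indiff ⇒ p·0+(1-p)·3 = p·8+(1-p)·1 ⇒ p(-8) = (1-p)(-2) ⇒ p = 1/5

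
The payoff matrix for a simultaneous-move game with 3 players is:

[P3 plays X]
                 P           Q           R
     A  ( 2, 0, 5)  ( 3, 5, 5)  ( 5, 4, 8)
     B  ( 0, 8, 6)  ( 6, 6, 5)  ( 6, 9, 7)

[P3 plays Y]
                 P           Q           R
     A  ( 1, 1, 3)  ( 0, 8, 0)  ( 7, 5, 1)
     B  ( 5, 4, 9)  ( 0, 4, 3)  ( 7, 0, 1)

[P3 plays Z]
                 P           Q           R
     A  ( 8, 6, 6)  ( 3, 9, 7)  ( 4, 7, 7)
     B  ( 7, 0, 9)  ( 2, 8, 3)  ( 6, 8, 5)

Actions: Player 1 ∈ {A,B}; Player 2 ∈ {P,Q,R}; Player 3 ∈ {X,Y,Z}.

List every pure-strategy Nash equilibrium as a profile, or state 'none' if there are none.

NE set: (A,Q,Z), (B,P,Y), (B,R,X)

(A,P,X): not NE [P2→Q gives 5>0; P3→Z gives 6>5]
(A,P,Y): not NE [P1→B gives 5>1; P2→Q gives 8>1; P3→Z gives 6>3]
(A,P,Z): not NE [P2→Q gives 9>6]
(A,Q,X): not NE [P1→B gives 6>3; P3→Z gives 7>5]
(A,Q,Y): not NE [P3→Z gives 7>0]
(A,Q,Z): NE
(A,R,X): not NE [P1→B gives 6>5; P2→Q gives 5>4]
(A,R,Y): not NE [P2→Q gives 8>5; P3→X gives 8>1]
(A,R,Z): not NE [P1→B gives 6>4; P2→Q gives 9>7; P3→X gives 8>7]
(B,P,X): not NE [P1→A gives 2>0; P2→R gives 9>8; P3→Z gives 9>6]
(B,P,Y): NE
(B,P,Z): not NE [P1→A gives 8>7; P2→R gives 8>0]
(B,Q,X): not NE [P2→R gives 9>6]
(B,Q,Y): not NE [P3→X gives 5>3]
(B,Q,Z): not NE [P1→A gives 3>2; P3→X gives 5>3]
(B,R,X): NE
(B,R,Y): not NE [P2→Q gives 4>0; P3→X gives 7>1]
(B,R,Z): not NE [P3→X gives 7>5]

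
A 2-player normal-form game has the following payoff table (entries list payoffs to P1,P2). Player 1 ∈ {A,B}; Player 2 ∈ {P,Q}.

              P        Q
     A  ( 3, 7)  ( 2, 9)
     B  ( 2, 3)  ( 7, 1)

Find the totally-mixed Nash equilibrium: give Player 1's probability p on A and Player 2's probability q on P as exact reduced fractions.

P1 mixes 1/2 on A; P2 mixes 5/6 on P

P1 indiff ⇒ q·3+(1-q)·2 = q·2+(1-q)·7 ⇒ q(1) = (1-q)(5) ⇒ q = 5/6
P2 indiff ⇒ p·7+(1-p)·3 = p·9+(1-p)·1 ⇒ p(-2) = (1-p)(-2) ⇒ p = 1/2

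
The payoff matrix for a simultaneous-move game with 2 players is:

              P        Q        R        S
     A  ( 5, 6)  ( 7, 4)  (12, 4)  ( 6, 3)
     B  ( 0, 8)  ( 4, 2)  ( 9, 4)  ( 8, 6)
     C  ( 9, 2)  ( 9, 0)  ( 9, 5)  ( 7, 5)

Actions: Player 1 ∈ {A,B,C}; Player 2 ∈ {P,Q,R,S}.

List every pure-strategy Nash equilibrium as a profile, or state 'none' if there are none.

(A,P): not NE [P1→C gives 9>5]
(A,Q): not NE [P1→C gives 9>7; P2→P gives 6>4]
(A,R): not NE [P2→P gives 6>4]
(A,S): not NE [P1→B gives 8>6; P2→P gives 6>3]
(B,P): not NE [P1→C gives 9>0]
(B,Q): not NE [P1→C gives 9>4; P2→P gives 8>2]
(B,R): not NE [P1→A gives 12>9; P2→P gives 8>4]
(B,S): not NE [P2→P gives 8>6]
(C,P): not NE [P2→S gives 5>2]
(C,Q): not NE [P2→S gives 5>0]
(C,R): not NE [P1→A gives 12>9]
(C,S): not NE [P1→B gives 8>7]

Equilibria: none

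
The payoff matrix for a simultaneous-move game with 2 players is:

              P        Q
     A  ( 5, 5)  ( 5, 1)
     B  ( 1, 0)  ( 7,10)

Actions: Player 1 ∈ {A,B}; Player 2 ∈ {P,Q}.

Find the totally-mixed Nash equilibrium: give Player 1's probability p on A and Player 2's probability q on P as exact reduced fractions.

p=5/7, q=1/3

P1 indiff ⇒ q·5+(1-q)·5 = q·1+(1-q)·7 ⇒ q(4) = (1-q)(2) ⇒ q = 1/3
P2 indiff ⇒ p·5+(1-p)·0 = p·1+(1-p)·10 ⇒ p(4) = (1-p)(10) ⇒ p = 5/7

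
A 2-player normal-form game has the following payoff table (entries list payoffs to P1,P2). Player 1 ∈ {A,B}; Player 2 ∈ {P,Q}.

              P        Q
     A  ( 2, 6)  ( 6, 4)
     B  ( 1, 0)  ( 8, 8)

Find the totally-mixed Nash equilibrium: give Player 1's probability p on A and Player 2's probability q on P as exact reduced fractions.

(p,q) = (4/5, 2/3)

P1 indiff ⇒ q·2+(1-q)·6 = q·1+(1-q)·8 ⇒ q(1) = (1-q)(2) ⇒ q = 2/3
P2 indiff ⇒ p·6+(1-p)·0 = p·4+(1-p)·8 ⇒ p(2) = (1-p)(8) ⇒ p = 4/5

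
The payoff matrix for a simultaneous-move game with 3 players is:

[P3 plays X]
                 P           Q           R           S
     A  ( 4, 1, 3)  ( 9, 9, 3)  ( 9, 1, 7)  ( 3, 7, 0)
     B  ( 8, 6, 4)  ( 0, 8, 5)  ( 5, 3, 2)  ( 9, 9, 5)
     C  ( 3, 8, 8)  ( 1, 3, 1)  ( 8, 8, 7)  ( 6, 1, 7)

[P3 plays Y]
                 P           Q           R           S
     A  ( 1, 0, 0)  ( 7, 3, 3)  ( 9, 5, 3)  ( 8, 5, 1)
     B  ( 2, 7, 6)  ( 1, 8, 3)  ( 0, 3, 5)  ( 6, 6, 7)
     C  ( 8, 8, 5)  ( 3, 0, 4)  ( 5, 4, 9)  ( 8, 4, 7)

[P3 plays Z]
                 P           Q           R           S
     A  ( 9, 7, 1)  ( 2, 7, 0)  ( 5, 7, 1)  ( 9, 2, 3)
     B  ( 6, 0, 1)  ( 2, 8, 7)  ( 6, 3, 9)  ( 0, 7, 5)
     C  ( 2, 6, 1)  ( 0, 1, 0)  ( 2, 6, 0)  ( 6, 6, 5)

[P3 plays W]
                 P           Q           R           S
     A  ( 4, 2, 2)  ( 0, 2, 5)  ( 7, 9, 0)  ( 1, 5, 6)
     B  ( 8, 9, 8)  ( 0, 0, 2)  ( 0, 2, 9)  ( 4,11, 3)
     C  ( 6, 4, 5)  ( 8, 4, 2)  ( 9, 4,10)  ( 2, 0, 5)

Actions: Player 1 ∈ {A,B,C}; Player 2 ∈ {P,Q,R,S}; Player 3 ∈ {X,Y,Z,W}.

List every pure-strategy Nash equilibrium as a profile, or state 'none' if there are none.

NE set: (B,Q,Z), (C,R,W)

(A,P,X): not NE [P1→B gives 8>4; P2→Q gives 9>1]
(A,P,Y): not NE [P1→C gives 8>1; P2→S gives 5>0; P3→X gives 3>0]
(A,P,Z): not NE [P3→X gives 3>1]
(A,P,W): not NE [P1→B gives 8>4; P2→R gives 9>2; P3→X gives 3>2]
(A,Q,X): not NE [P3→W gives 5>3]
(A,Q,Y): not NE [P2→S gives 5>3; P3→W gives 5>3]
(A,Q,Z): not NE [P3→W gives 5>0]
(A,Q,W): not NE [P1→C gives 8>0; P2→R gives 9>2]
(A,R,X): not NE [P2→Q gives 9>1]
(A,R,Y): not NE [P3→X gives 7>3]
(A,R,Z): not NE [P1→B gives 6>5; P3→X gives 7>1]
(A,R,W): not NE [P1→C gives 9>7; P3→X gives 7>0]
(A,S,X): not NE [P1→B gives 9>3; P2→Q gives 9>7; P3→W gives 6>0]
(A,S,Y): not NE [P3→W gives 6>1]
(A,S,Z): not NE [P2→R gives 7>2; P3→W gives 6>3]
(A,S,W): not NE [P1→B gives 4>1; P2→R gives 9>5]
(B,P,X): not NE [P2→S gives 9>6; P3→W gives 8>4]
(B,P,Y): not NE [P1→C gives 8>2; P2→Q gives 8>7; P3→W gives 8>6]
(B,P,Z): not NE [P1→A gives 9>6; P2→Q gives 8>0; P3→W gives 8>1]
(B,P,W): not NE [P2→S gives 11>9]
(B,Q,X): not NE [P1→A gives 9>0; P2→S gives 9>8; P3→Z gives 7>5]
(B,Q,Y): not NE [P1→A gives 7>1; P3→Z gives 7>3]
(B,Q,Z): NE
(B,Q,W): not NE [P1→C gives 8>0; P2→S gives 11>0; P3→Z gives 7>2]
(B,R,X): not NE [P1→A gives 9>5; P2→S gives 9>3; P3→W gives 9>2]
(B,R,Y): not NE [P1→A gives 9>0; P2→Q gives 8>3; P3→W gives 9>5]
(B,R,Z): not NE [P2→Q gives 8>3]
(B,R,W): not NE [P1→C gives 9>0; P2→S gives 11>2]
(B,S,X): not NE [P3→Y gives 7>5]
(B,S,Y): not NE [P1→C gives 8>6; P2→Q gives 8>6]
(B,S,Z): not NE [P1→A gives 9>0; P2→Q gives 8>7; P3→Y gives 7>5]
(B,S,W): not NE [P3→Y gives 7>3]
(C,P,X): not NE [P1→B gives 8>3]
(C,P,Y): not NE [P3→X gives 8>5]
(C,P,Z): not NE [P1→A gives 9>2; P3→X gives 8>1]
(C,P,W): not NE [P1→B gives 8>6; P3→X gives 8>5]
(C,Q,X): not NE [P1→A gives 9>1; P2→R gives 8>3; P3→Y gives 4>1]
(C,Q,Y): not NE [P1→A gives 7>3; P2→P gives 8>0]
(C,Q,Z): not NE [P1→B gives 2>0; P2→S gives 6>1; P3→Y gives 4>0]
(C,Q,W): not NE [P3→Y gives 4>2]
(C,R,X): not NE [P1→A gives 9>8; P3→W gives 10>7]
(C,R,Y): not NE [P1→A gives 9>5; P2→P gives 8>4; P3→W gives 10>9]
(C,R,Z): not NE [P1→B gives 6>2; P3→W gives 10>0]
(C,R,W): NE
(C,S,X): not NE [P1→B gives 9>6; P2→R gives 8>1]
(C,S,Y): not NE [P2→P gives 8>4]
(C,S,Z): not NE [P1→A gives 9>6; P3→Y gives 7>5]
(C,S,W): not NE [P1→B gives 4>2; P2→R gives 4>0; P3→Y gives 7>5]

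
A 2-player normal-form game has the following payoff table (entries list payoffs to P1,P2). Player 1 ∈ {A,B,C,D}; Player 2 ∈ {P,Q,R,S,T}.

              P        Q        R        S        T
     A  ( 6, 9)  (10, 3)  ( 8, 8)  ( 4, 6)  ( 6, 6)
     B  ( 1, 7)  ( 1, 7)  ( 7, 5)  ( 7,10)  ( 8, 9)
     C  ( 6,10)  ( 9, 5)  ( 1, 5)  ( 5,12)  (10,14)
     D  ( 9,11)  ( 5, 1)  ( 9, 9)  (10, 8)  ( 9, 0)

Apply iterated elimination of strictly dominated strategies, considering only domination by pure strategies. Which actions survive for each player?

IESDS → P1:{C,D} P2:{P,S,T}

P1 drop B (D beats it: P:9>1 Q:5>1 R:9>7 S:10>7 T:9>8)
P2 drop Q (P beats it: A:9>3 C:10>5 D:11>1)
P1 drop A (D beats it: P:9>6 R:9>8 S:10>4 T:9>6)
P2 drop R (P beats it: C:10>5 D:11>9)
P1→{C,D} P2→{P,S,T}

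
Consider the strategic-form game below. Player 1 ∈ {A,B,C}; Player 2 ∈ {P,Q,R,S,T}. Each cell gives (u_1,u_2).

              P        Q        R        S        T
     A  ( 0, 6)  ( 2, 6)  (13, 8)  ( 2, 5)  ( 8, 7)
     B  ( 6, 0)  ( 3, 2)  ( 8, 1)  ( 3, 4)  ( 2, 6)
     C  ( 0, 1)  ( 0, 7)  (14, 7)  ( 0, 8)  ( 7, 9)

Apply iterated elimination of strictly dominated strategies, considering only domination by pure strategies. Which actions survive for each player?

P2 drop P (R beats it: A:8>6 B:1>0 C:7>1)
P2 drop Q (T beats it: A:7>6 B:6>2 C:9>7)
P2 drop S (T beats it: A:7>5 B:6>4 C:9>8)
P1 drop B (A beats it: R:13>8 T:8>2)
P1→{A,C} P2→{R,T}

Survivors P1:{A,C} P2:{R,T}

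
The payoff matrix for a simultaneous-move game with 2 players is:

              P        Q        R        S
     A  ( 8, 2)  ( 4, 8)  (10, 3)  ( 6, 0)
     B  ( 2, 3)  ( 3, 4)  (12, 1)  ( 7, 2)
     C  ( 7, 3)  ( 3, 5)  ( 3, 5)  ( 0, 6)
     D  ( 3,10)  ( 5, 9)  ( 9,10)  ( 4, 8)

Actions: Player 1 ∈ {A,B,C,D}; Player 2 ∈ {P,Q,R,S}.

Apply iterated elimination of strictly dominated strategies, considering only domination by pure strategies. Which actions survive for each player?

Survivors P1:{A,B,D} P2:{P,Q,R}

P1 drop C (A beats it: P:8>7 Q:4>3 R:10>3 S:6>0)
P2 drop S (P beats it: A:2>0 B:3>2 D:10>8)
P1→{A,B,D} P2→{P,Q,R}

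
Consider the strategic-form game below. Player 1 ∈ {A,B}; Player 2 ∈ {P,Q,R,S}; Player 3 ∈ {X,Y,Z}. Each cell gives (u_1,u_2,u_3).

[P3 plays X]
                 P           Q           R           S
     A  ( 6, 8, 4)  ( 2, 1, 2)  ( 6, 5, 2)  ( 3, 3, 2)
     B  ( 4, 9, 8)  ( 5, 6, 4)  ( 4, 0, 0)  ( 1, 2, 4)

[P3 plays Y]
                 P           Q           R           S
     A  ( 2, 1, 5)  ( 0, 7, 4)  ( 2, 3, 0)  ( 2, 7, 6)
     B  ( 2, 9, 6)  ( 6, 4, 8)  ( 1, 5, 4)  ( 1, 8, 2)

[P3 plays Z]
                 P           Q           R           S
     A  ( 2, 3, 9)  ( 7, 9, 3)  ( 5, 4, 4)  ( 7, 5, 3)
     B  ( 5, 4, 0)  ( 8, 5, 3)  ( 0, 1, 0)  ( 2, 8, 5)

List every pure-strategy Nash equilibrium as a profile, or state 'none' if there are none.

Nash profiles: (A,S,Y)

(A,P,X): not NE [P3→Z gives 9>4]
(A,P,Y): not NE [P2→S gives 7>1; P3→Z gives 9>5]
(A,P,Z): not NE [P1→B gives 5>2; P2→Q gives 9>3]
(A,Q,X): not NE [P1→B gives 5>2; P2→P gives 8>1; P3→Y gives 4>2]
(A,Q,Y): not NE [P1→B gives 6>0]
(A,Q,Z): not NE [P1→B gives 8>7; P3→Y gives 4>3]
(A,R,X): not NE [P2→P gives 8>5; P3→Z gives 4>2]
(A,R,Y): not NE [P2→S gives 7>3; P3→Z gives 4>0]
(A,R,Z): not NE [P2→Q gives 9>4]
(A,S,X): not NE [P2→P gives 8>3; P3→Y gives 6>2]
(A,S,Y): NE
(A,S,Z): not NE [P2→Q gives 9>5; P3→Y gives 6>3]
(B,P,X): not NE [P1→A gives 6>4]
(B,P,Y): not NE [P3→X gives 8>6]
(B,P,Z): not NE [P2→S gives 8>4; P3→X gives 8>0]
(B,Q,X): not NE [P2→P gives 9>6; P3→Y gives 8>4]
(B,Q,Y): not NE [P2→P gives 9>4]
(B,Q,Z): not NE [P2→S gives 8>5; P3→Y gives 8>3]
(B,R,X): not NE [P1→A gives 6>4; P2→P gives 9>0; P3→Y gives 4>0]
(B,R,Y): not NE [P1→A gives 2>1; P2→P gives 9>5]
(B,R,Z): not NE [P1→A gives 5>0; P2→S gives 8>1; P3→Y gives 4>0]
(B,S,X): not NE [P1→A gives 3>1; P2→P gives 9>2; P3→Z gives 5>4]
(B,S,Y): not NE [P1→A gives 2>1; P2→P gives 9>8; P3→Z gives 5>2]
(B,S,Z): not NE [P1→A gives 7>2]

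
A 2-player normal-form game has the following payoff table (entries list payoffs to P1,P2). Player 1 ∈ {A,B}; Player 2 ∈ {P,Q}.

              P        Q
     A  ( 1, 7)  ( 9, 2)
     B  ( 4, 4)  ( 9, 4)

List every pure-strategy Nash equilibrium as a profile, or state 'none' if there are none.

(A,P): not NE [P1→B gives 4>1]
(A,Q): not NE [P2→P gives 7>2]
(B,P): NE
(B,Q): NE

PSNE = {(B,P), (B,Q)}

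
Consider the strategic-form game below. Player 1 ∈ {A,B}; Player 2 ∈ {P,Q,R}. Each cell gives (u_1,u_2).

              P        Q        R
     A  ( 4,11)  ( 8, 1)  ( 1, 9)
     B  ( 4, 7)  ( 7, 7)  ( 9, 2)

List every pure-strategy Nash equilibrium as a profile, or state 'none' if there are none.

PSNE = {(A,P), (B,P)}

(A,P): NE
(A,Q): not NE [P2→P gives 11>1]
(A,R): not NE [P1→B gives 9>1; P2→P gives 11>9]
(B,P): NE
(B,Q): not NE [P1→A gives 8>7]
(B,R): not NE [P2→Q gives 7>2]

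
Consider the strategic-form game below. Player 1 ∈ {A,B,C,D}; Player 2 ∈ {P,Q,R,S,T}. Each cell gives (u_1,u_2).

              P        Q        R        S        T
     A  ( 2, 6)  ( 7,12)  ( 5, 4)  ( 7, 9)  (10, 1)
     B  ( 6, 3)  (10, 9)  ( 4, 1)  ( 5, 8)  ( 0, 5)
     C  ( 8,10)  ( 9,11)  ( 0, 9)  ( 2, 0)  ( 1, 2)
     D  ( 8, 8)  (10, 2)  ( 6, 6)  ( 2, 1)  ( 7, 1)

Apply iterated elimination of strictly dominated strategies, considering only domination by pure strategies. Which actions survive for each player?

P2 drop R (P beats it: A:6>4 B:3>1 C:10>9 D:8>6)
P2 drop S (Q beats it: A:12>9 B:9>8 C:11>0 D:2>1)
P2 drop T (Q beats it: A:12>1 B:9>5 C:11>2 D:2>1)
P1 drop A (B beats it: P:6>2 Q:10>7)
P1→{B,C,D} P2→{P,Q}

Remaining: P1:{B,C,D} P2:{P,Q}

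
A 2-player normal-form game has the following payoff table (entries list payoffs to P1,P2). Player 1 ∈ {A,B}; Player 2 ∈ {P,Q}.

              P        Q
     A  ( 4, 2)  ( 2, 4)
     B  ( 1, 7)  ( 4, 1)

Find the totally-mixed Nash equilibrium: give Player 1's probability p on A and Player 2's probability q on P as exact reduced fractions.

P1 mixes 3/4 on A; P2 mixes 2/5 on P

P1 indiff ⇒ q·4+(1-q)·2 = q·1+(1-q)·4 ⇒ q(3) = (1-q)(2) ⇒ q = 2/5
P2 indiff ⇒ p·2+(1-p)·7 = p·4+(1-p)·1 ⇒ p(-2) = (1-p)(-6) ⇒ p = 3/4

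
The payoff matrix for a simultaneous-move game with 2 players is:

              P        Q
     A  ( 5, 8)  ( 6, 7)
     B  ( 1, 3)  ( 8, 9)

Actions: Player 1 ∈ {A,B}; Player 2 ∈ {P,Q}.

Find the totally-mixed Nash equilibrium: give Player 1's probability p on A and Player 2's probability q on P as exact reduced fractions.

P1 indiff ⇒ q·5+(1-q)·6 = q·1+(1-q)·8 ⇒ q(4) = (1-q)(2) ⇒ q = 1/3
P2 indiff ⇒ p·8+(1-p)·3 = p·7+(1-p)·9 ⇒ p(1) = (1-p)(6) ⇒ p = 6/7

(p,q) = (6/7, 1/3)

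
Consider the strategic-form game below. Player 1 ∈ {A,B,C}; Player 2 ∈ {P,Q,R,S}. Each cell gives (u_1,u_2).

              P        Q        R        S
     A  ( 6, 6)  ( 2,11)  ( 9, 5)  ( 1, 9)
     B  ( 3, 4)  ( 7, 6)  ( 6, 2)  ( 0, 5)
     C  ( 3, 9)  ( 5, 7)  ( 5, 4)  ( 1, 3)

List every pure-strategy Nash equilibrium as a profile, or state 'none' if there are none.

(A,P): not NE [P2→Q gives 11>6]
(A,Q): not NE [P1→B gives 7>2]
(A,R): not NE [P2→Q gives 11>5]
(A,S): not NE [P2→Q gives 11>9]
(B,P): not NE [P1→A gives 6>3; P2→Q gives 6>4]
(B,Q): NE
(B,R): not NE [P1→A gives 9>6; P2→Q gives 6>2]
(B,S): not NE [P1→C gives 1>0; P2→Q gives 6>5]
(C,P): not NE [P1→A gives 6>3]
(C,Q): not NE [P1→B gives 7>5; P2→P gives 9>7]
(C,R): not NE [P1→A gives 9>5; P2→P gives 9>4]
(C,S): not NE [P2→P gives 9>3]

Nash profiles: (B,Q)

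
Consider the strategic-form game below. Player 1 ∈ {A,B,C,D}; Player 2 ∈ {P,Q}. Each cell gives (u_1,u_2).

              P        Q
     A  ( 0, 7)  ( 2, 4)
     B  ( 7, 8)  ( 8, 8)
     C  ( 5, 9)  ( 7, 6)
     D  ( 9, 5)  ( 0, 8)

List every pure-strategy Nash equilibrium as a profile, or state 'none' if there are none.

(A,P): not NE [P1→D gives 9>0]
(A,Q): not NE [P1→B gives 8>2; P2→P gives 7>4]
(B,P): not NE [P1→D gives 9>7]
(B,Q): NE
(C,P): not NE [P1→D gives 9>5]
(C,Q): not NE [P1→B gives 8>7; P2→P gives 9>6]
(D,P): not NE [P2→Q gives 8>5]
(D,Q): not NE [P1→B gives 8>0]

PSNE = {(B,Q)}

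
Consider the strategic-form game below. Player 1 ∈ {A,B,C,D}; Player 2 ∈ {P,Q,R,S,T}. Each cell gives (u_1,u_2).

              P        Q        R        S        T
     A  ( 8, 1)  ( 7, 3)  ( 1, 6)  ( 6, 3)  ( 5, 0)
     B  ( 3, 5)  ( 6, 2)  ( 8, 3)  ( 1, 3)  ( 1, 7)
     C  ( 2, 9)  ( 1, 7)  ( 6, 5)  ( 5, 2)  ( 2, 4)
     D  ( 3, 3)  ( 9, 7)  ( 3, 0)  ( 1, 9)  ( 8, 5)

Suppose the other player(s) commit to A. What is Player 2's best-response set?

argmax u_2 = {R}

u_2(P vs A) = 1
u_2(Q vs A) = 3
u_2(R vs A) = 6
u_2(S vs A) = 3
u_2(T vs A) = 0
max payoff 6 at {R}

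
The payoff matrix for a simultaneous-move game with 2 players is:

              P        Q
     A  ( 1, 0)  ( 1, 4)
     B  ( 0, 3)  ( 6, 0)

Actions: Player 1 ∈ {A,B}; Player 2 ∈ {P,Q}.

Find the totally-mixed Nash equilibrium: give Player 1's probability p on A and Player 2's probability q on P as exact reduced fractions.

P1 mixes 3/7 on A; P2 mixes 5/6 on P

P1 indiff ⇒ q·1+(1-q)·1 = q·0+(1-q)·6 ⇒ q(1) = (1-q)(5) ⇒ q = 5/6
P2 indiff ⇒ p·0+(1-p)·3 = p·4+(1-p)·0 ⇒ p(-4) = (1-p)(-3) ⇒ p = 3/7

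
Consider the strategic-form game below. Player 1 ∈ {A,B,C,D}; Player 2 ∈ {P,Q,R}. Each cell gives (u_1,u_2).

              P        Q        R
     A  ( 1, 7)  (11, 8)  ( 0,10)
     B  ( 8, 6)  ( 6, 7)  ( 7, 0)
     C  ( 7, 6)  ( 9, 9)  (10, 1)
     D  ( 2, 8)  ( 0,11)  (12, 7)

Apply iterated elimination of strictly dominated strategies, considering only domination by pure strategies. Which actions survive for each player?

P2 drop P (Q beats it: A:8>7 B:7>6 C:9>6 D:11>8)
P1 drop B (C beats it: Q:9>6 R:10>7)
P1→{A,C,D} P2→{Q,R}

Remaining: P1:{A,C,D} P2:{Q,R}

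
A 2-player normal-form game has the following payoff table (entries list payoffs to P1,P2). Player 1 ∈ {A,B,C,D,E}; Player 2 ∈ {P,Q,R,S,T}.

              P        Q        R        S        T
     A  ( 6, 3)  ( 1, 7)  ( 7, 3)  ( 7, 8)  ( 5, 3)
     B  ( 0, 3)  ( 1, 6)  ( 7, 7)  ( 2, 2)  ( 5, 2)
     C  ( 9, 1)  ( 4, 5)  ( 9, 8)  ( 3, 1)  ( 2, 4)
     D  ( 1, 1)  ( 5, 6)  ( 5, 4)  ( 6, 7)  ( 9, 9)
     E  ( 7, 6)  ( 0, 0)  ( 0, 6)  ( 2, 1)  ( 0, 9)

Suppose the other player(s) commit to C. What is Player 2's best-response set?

argmax u_2 = {R}

u_2(P vs C) = 1
u_2(Q vs C) = 5
u_2(R vs C) = 8
u_2(S vs C) = 1
u_2(T vs C) = 4
max payoff 8 at {R}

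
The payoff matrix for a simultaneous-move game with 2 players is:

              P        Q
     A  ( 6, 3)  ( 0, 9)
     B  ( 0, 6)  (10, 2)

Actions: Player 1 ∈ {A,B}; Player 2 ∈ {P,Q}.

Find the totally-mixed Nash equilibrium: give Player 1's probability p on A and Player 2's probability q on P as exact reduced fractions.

P1 indiff ⇒ q·6+(1-q)·0 = q·0+(1-q)·10 ⇒ q(6) = (1-q)(10) ⇒ q = 5/8
P2 indiff ⇒ p·3+(1-p)·6 = p·9+(1-p)·2 ⇒ p(-6) = (1-p)(-4) ⇒ p = 2/5

p=2/5, q=5/8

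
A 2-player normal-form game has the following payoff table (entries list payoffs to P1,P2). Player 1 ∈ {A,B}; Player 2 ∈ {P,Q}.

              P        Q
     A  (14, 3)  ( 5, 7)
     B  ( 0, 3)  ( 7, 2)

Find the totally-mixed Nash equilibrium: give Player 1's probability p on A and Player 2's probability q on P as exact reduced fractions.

(p,q) = (1/5, 1/8)

P1 indiff ⇒ q·14+(1-q)·5 = q·0+(1-q)·7 ⇒ q(14) = (1-q)(2) ⇒ q = 1/8
P2 indiff ⇒ p·3+(1-p)·3 = p·7+(1-p)·2 ⇒ p(-4) = (1-p)(-1) ⇒ p = 1/5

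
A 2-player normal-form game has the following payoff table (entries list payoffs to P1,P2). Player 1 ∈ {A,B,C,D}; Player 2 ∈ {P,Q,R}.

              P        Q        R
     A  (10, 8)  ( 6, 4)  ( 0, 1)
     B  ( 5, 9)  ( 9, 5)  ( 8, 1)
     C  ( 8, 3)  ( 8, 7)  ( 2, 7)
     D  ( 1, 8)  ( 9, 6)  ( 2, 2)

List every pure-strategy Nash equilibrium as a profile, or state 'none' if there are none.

(A,P): NE
(A,Q): not NE [P1→D gives 9>6; P2→P gives 8>4]
(A,R): not NE [P1→B gives 8>0; P2→P gives 8>1]
(B,P): not NE [P1→A gives 10>5]
(B,Q): not NE [P2→P gives 9>5]
(B,R): not NE [P2→P gives 9>1]
(C,P): not NE [P1→A gives 10>8; P2→R gives 7>3]
(C,Q): not NE [P1→D gives 9>8]
(C,R): not NE [P1→B gives 8>2]
(D,P): not NE [P1→A gives 10>1]
(D,Q): not NE [P2→P gives 8>6]
(D,R): not NE [P1→B gives 8>2; P2→P gives 8>2]

PSNE = {(A,P)}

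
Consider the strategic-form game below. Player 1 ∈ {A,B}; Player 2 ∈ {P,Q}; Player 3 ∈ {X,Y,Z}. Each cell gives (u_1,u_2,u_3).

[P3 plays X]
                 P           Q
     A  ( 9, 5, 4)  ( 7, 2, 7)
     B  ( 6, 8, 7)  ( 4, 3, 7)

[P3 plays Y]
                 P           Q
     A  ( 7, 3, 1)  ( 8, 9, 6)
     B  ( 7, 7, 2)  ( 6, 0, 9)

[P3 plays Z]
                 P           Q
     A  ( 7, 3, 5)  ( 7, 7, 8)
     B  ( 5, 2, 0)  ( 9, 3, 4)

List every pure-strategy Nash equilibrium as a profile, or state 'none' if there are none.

(A,P,X): not NE [P3→Z gives 5>4]
(A,P,Y): not NE [P2→Q gives 9>3; P3→Z gives 5>1]
(A,P,Z): not NE [P2→Q gives 7>3]
(A,Q,X): not NE [P2→P gives 5>2; P3→Z gives 8>7]
(A,Q,Y): not NE [P3→Z gives 8>6]
(A,Q,Z): not NE [P1→B gives 9>7]
(B,P,X): not NE [P1→A gives 9>6]
(B,P,Y): not NE [P3→X gives 7>2]
(B,P,Z): not NE [P1→A gives 7>5; P2→Q gives 3>2; P3→X gives 7>0]
(B,Q,X): not NE [P1→A gives 7>4; P2→P gives 8>3; P3→Y gives 9>7]
(B,Q,Y): not NE [P1→A gives 8>6; P2→P gives 7>0]
(B,Q,Z): not NE [P3→Y gives 9>4]

Equilibria: none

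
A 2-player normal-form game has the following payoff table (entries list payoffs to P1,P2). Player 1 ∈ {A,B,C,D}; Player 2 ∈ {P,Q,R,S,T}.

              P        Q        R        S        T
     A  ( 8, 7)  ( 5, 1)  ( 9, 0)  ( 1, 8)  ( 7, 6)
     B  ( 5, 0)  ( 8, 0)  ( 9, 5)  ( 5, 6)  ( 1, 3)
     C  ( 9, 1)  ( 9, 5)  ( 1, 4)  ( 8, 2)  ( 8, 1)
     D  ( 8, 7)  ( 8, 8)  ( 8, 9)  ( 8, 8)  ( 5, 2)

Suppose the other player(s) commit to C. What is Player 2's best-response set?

u_2(P vs C) = 1
u_2(Q vs C) = 5
u_2(R vs C) = 4
u_2(S vs C) = 2
u_2(T vs C) = 1
max payoff 5 at {Q}

P2 best: {Q}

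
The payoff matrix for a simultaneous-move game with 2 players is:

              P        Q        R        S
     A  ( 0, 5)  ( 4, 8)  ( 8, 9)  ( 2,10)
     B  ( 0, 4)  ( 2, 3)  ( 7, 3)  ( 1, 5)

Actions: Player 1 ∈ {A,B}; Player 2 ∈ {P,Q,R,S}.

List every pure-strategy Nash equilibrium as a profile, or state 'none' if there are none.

PSNE = {(A,S)}

(A,P): not NE [P2→S gives 10>5]
(A,Q): not NE [P2→S gives 10>8]
(A,R): not NE [P2→S gives 10>9]
(A,S): NE
(B,P): not NE [P2→S gives 5>4]
(B,Q): not NE [P1→A gives 4>2; P2→S gives 5>3]
(B,R): not NE [P1→A gives 8>7; P2→S gives 5>3]
(B,S): not NE [P1→A gives 2>1]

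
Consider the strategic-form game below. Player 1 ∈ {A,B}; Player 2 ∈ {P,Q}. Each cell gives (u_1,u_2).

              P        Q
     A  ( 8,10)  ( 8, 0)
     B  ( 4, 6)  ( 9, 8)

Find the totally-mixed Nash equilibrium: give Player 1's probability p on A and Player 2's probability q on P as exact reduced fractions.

P1 indiff ⇒ q·8+(1-q)·8 = q·4+(1-q)·9 ⇒ q(4) = (1-q)(1) ⇒ q = 1/5
P2 indiff ⇒ p·10+(1-p)·6 = p·0+(1-p)·8 ⇒ p(10) = (1-p)(2) ⇒ p = 1/6

(p,q) = (1/6, 1/5)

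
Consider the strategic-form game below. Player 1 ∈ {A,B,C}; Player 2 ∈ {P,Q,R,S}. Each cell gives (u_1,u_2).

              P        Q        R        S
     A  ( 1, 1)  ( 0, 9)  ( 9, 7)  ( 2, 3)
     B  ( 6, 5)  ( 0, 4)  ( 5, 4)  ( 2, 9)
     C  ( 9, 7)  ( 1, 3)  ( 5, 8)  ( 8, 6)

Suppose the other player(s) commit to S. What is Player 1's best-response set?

u_1(A vs S) = 2
u_1(B vs S) = 2
u_1(C vs S) = 8
max payoff 8 at {C}

P1 best: {C}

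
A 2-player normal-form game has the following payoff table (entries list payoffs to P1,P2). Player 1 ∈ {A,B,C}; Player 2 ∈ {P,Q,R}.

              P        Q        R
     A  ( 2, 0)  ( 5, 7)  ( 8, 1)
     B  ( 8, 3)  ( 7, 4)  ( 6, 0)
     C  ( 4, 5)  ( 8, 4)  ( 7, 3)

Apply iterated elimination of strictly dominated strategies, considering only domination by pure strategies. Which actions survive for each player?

Remaining: P1:{B,C} P2:{P,Q}

P2 drop R (Q beats it: A:7>1 B:4>0 C:4>3)
P1 drop A (B beats it: P:8>2 Q:7>5)
P1→{B,C} P2→{P,Q}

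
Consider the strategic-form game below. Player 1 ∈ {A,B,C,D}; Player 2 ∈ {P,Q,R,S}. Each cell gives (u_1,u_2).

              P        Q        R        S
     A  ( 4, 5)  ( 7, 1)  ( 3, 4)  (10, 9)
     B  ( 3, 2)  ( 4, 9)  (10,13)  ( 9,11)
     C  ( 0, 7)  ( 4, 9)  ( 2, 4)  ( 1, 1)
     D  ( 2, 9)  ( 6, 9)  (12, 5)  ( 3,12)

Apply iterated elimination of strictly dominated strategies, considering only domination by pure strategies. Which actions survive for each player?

Survivors P1:{A,B,D} P2:{R,S}

P1 drop C (A beats it: P:4>0 Q:7>4 R:3>2 S:10>1)
P2 drop P (S beats it: A:9>5 B:11>2 D:12>9)
P2 drop Q (S beats it: A:9>1 B:11>9 D:12>9)
P1→{A,B,D} P2→{R,S}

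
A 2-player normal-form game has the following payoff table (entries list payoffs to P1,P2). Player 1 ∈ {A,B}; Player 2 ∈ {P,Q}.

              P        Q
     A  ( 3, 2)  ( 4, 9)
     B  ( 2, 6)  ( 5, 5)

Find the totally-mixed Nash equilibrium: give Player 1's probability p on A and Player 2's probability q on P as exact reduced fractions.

(p,q) = (1/8, 1/2)

P1 indiff ⇒ q·3+(1-q)·4 = q·2+(1-q)·5 ⇒ q(1) = (1-q)(1) ⇒ q = 1/2
P2 indiff ⇒ p·2+(1-p)·6 = p·9+(1-p)·5 ⇒ p(-7) = (1-p)(-1) ⇒ p = 1/8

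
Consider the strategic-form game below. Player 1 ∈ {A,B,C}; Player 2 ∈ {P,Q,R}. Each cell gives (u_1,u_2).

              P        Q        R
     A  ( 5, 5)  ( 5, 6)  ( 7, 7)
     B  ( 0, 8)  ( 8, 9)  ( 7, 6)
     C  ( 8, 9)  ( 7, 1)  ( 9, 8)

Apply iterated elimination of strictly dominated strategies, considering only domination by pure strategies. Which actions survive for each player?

Remaining: P1:{B,C} P2:{P,Q}

P1 drop A (C beats it: P:8>5 Q:7>5 R:9>7)
P2 drop R (P beats it: B:8>6 C:9>8)
P1→{B,C} P2→{P,Q}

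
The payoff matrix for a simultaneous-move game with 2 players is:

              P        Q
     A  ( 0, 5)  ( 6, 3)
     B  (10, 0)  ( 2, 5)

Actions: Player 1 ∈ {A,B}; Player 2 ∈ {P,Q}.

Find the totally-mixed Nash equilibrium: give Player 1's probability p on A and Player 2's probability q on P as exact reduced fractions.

P1 indiff ⇒ q·0+(1-q)·6 = q·10+(1-q)·2 ⇒ q(-10) = (1-q)(-4) ⇒ q = 2/7
P2 indiff ⇒ p·5+(1-p)·0 = p·3+(1-p)·5 ⇒ p(2) = (1-p)(5) ⇒ p = 5/7

(p,q) = (5/7, 2/7)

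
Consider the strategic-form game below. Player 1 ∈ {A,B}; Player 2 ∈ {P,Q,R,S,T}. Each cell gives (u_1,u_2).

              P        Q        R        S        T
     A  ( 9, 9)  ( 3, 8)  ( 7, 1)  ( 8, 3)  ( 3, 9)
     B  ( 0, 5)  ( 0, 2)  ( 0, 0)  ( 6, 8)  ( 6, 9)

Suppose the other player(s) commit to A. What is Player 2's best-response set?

u_2(P vs A) = 9
u_2(Q vs A) = 8
u_2(R vs A) = 1
u_2(S vs A) = 3
u_2(T vs A) = 9
max payoff 9 at {P,T}

BR_2 = {P,T}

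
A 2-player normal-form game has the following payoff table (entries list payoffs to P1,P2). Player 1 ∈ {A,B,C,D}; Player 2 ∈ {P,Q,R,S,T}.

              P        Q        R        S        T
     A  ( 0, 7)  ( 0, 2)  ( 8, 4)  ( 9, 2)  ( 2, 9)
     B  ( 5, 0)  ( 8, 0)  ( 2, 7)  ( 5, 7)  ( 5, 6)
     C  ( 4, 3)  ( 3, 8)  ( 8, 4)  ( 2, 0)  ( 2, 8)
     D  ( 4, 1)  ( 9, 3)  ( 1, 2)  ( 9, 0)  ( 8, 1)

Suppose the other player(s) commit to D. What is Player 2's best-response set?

P2 best: {Q}

u_2(P vs D) = 1
u_2(Q vs D) = 3
u_2(R vs D) = 2
u_2(S vs D) = 0
u_2(T vs D) = 1
max payoff 3 at {Q}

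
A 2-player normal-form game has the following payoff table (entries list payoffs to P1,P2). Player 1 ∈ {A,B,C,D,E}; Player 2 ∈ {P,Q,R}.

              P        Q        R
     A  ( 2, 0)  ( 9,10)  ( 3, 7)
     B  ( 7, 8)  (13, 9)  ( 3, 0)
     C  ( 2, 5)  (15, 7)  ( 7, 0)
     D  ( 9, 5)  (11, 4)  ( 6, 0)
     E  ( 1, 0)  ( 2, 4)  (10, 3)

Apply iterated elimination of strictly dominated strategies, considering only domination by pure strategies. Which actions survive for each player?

P1 drop A (D beats it: P:9>2 Q:11>9 R:6>3)
P2 drop R (Q beats it: B:9>0 C:7>0 D:4>0 E:4>3)
P1 drop E (B beats it: P:7>1 Q:13>2)
P1→{B,C,D} P2→{P,Q}

IESDS → P1:{B,C,D} P2:{P,Q}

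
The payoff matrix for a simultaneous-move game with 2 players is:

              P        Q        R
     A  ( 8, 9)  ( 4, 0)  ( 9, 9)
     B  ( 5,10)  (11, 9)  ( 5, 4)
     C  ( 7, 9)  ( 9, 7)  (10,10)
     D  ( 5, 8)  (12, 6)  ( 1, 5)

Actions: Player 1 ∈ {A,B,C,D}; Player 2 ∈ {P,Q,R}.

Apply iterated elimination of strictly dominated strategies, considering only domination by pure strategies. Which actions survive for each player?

P2 drop Q (P beats it: A:9>0 B:10>9 C:9>7 D:8>6)
P1 drop B (A beats it: P:8>5 R:9>5)
P1 drop D (A beats it: P:8>5 R:9>1)
P1→{A,C} P2→{P,R}

Survivors P1:{A,C} P2:{P,R}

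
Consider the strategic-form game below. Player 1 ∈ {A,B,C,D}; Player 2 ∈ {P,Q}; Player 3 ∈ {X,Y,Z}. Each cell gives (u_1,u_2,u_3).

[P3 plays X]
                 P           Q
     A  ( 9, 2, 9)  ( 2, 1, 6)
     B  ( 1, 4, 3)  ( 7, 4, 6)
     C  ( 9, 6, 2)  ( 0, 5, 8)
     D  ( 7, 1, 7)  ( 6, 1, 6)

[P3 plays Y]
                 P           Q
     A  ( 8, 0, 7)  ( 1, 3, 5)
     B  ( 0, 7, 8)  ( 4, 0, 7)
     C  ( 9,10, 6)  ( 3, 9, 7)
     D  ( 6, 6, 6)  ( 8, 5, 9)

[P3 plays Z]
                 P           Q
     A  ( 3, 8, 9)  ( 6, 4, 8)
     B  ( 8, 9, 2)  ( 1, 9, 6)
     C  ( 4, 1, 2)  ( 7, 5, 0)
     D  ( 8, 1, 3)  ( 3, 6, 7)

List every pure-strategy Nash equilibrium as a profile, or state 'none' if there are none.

PSNE = {(A,P,X), (C,P,Y)}

(A,P,X): NE
(A,P,Y): not NE [P1→C gives 9>8; P2→Q gives 3>0; P3→Z gives 9>7]
(A,P,Z): not NE [P1→D gives 8>3]
(A,Q,X): not NE [P1→B gives 7>2; P2→P gives 2>1; P3→Z gives 8>6]
(A,Q,Y): not NE [P1→D gives 8>1; P3→Z gives 8>5]
(A,Q,Z): not NE [P1→C gives 7>6; P2→P gives 8>4]
(B,P,X): not NE [P1→C gives 9>1; P3→Y gives 8>3]
(B,P,Y): not NE [P1→C gives 9>0]
(B,P,Z): not NE [P3→Y gives 8>2]
(B,Q,X): not NE [P3→Y gives 7>6]
(B,Q,Y): not NE [P1→D gives 8>4; P2→P gives 7>0]
(B,Q,Z): not NE [P1→C gives 7>1; P3→Y gives 7>6]
(C,P,X): not NE [P3→Y gives 6>2]
(C,P,Y): NE
(C,P,Z): not NE [P1→D gives 8>4; P2→Q gives 5>1; P3→Y gives 6>2]
(C,Q,X): not NE [P1→B gives 7>0; P2→P gives 6>5]
(C,Q,Y): not NE [P1→D gives 8>3; P2→P gives 10>9; P3→X gives 8>7]
(C,Q,Z): not NE [P3→X gives 8>0]
(D,P,X): not NE [P1→C gives 9>7]
(D,P,Y): not NE [P1→C gives 9>6; P3→X gives 7>6]
(D,P,Z): not NE [P2→Q gives 6>1; P3→X gives 7>3]
(D,Q,X): not NE [P1→B gives 7>6; P3→Y gives 9>6]
(D,Q,Y): not NE [P2→P gives 6>5]
(D,Q,Z): not NE [P1→C gives 7>3; P3→Y gives 9>7]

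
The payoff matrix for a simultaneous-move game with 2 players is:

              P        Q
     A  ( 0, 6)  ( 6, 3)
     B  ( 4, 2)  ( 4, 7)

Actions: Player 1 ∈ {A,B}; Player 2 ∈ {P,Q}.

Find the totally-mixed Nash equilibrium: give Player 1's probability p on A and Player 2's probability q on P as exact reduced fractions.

P1 indiff ⇒ q·0+(1-q)·6 = q·4+(1-q)·4 ⇒ q(-4) = (1-q)(-2) ⇒ q = 1/3
P2 indiff ⇒ p·6+(1-p)·2 = p·3+(1-p)·7 ⇒ p(3) = (1-p)(5) ⇒ p = 5/8

p=5/8, q=1/3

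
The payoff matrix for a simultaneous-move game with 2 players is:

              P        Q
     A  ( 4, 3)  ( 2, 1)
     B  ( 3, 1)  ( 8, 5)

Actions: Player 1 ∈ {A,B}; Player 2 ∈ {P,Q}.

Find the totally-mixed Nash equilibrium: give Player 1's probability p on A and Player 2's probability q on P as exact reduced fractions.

p=2/3, q=6/7

P1 indiff ⇒ q·4+(1-q)·2 = q·3+(1-q)·8 ⇒ q(1) = (1-q)(6) ⇒ q = 6/7
P2 indiff ⇒ p·3+(1-p)·1 = p·1+(1-p)·5 ⇒ p(2) = (1-p)(4) ⇒ p = 2/3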